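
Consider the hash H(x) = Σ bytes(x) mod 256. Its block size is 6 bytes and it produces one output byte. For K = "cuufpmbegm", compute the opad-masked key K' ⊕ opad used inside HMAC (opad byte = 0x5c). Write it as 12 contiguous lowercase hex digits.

Key "cuufpmbegm" = 63 75 75 66 70 6d 62 65 67 6d is 10 bytes > B = 6, so hash it first: H(key) = 2b, then zero-pad to 6 bytes: K' = 2b 00 00 00 00 00.
XOR each byte with 0x5c: 2b⊕5c=77, 00⊕5c=5c, 00⊕5c=5c, 00⊕5c=5c, 00⊕5c=5c, 00⊕5c=5c.

775c5c5c5c5c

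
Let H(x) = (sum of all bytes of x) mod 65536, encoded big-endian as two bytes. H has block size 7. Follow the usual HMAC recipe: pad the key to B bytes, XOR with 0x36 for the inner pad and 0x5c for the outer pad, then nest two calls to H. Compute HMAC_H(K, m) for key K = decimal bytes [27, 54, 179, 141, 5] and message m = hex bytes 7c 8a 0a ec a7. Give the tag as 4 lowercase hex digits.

0435

Key decimal bytes [27, 54, 179, 141, 5] = 1b 36 b3 8d 05 is 5 bytes ≤ B = 7; zero-pad to 7 bytes: K' = 1b 36 b3 8d 05 00 00.
K' ⊕ ipad = 2d 00 85 bb 33 36 36.  K' ⊕ opad = 47 6a ef d1 59 5c 5c.
Inner input = (K'⊕ipad) ∥ m = 2d 00 85 bb 33 36 36 ∥ 7c 8a 0a ec a7.
Inner hash: sum = 45+0+133+187+51+54+54+124+138+10+236+167 = 1199 → 04 af.
Outer input = (K'⊕opad) ∥ inner = 47 6a ef d1 59 5c 5c ∥ 04 af.
Outer hash (tag): sum = 71+106+239+209+89+92+92+4+175 = 1077 → 04 35.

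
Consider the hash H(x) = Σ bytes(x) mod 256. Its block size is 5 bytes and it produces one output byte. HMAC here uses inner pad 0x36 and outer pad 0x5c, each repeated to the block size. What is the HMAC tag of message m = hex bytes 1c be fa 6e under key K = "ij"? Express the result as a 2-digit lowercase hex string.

Key "ij" = 69 6a is 2 bytes ≤ B = 5; zero-pad to 5 bytes: K' = 69 6a 00 00 00.
K' ⊕ ipad = 5f 5c 36 36 36.  K' ⊕ opad = 35 36 5c 5c 5c.
Inner input = (K'⊕ipad) ∥ m = 5f 5c 36 36 36 ∥ 1c be fa 6e.
Inner hash: sum = 95+92+54+54+54+28+190+250+110 = 927; mod 256 = 159 → 9f.
Outer input = (K'⊕opad) ∥ inner = 35 36 5c 5c 5c ∥ 9f.
Outer hash (tag): sum = 53+54+92+92+92+159 = 542; mod 256 = 30 → 1e.

1e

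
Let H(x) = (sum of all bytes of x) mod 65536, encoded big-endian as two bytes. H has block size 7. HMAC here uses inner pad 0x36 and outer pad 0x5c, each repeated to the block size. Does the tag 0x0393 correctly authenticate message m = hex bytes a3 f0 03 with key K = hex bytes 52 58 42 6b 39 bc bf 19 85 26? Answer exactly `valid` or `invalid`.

valid

Key hex bytes 52 58 42 6b 39 bc bf 19 85 26 is 10 bytes > B = 7, so hash it first: H(key) = 03 cf, then zero-pad to 7 bytes: K' = 03 cf 00 00 00 00 00.
K' ⊕ ipad = 35 f9 36 36 36 36 36; K' ⊕ opad = 5f 93 5c 5c 5c 5c 5c.
Inner hash: sum = 53+249+54+54+54+54+54+163+240+3 = 978 → 03 d2.
Outer hash (recomputed tag): sum = 95+147+92+92+92+92+92+3+210 = 915 → 03 93.
Recomputed tag = 0393; claimed = 0393 → match.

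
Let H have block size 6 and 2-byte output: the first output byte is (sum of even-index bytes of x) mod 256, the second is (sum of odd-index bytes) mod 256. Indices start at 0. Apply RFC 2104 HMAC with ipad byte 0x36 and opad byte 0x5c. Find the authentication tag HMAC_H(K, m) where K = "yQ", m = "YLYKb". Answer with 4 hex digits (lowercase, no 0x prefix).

ac2f

Key "yQ" = 79 51 is 2 bytes ≤ B = 6; zero-pad to 6 bytes: K' = 79 51 00 00 00 00.
K' ⊕ ipad = 4f 67 36 36 36 36.  K' ⊕ opad = 25 0d 5c 5c 5c 5c.
Inner input = (K'⊕ipad) ∥ m = 4f 67 36 36 36 36 ∥ 59 4c 59 4b 62.
Inner hash: even-index sum = 463 mod 256 = 207; odd-index sum = 362 mod 256 = 106 → cf 6a.
Outer input = (K'⊕opad) ∥ inner = 25 0d 5c 5c 5c 5c ∥ cf 6a.
Outer hash (tag): even-index sum = 428 mod 256 = 172; odd-index sum = 303 mod 256 = 47 → ac 2f.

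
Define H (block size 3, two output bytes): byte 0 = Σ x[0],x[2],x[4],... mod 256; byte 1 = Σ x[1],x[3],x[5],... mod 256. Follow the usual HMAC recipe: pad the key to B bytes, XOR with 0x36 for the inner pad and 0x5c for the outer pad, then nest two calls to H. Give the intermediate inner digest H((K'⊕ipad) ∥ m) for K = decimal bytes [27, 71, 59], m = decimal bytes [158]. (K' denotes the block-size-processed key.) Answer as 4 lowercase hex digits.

Key decimal bytes [27, 71, 59] = 1b 47 3b is exactly B = 3 bytes: K' = 1b 47 3b.
K' ⊕ ipad = 2d 71 0d.
Inner input = 2d 71 0d ∥ 9e.
Inner hash: even-index sum = 58 mod 256 = 58; odd-index sum = 271 mod 256 = 15 → 3a 0f.

3a0f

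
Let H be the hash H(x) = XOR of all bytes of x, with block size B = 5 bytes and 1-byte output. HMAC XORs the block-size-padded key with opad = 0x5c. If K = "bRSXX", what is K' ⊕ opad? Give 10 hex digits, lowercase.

3e0e0f0404

Key "bRSXX" = 62 52 53 58 58 is exactly B = 5 bytes: K' = 62 52 53 58 58.
XOR each byte with 0x5c: 62⊕5c=3e, 52⊕5c=0e, 53⊕5c=0f, 58⊕5c=04, 58⊕5c=04.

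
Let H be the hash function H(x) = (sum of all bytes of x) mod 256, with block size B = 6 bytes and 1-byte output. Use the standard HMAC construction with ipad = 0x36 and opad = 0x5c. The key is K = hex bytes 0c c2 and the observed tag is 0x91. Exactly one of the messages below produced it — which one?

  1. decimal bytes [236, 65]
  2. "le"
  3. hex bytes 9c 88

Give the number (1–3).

Key hex bytes 0c c2 is 2 bytes ≤ B = 6; zero-pad to 6 bytes: K' = 0c c2 00 00 00 00.
K' ⊕ ipad = 3a f4 36 36 36 36; K' ⊕ opad = 50 9e 5c 5c 5c 5c.
m1: inner = H(3a f4 36 36 36 36 ec 41) = 33; tag = H(50 9e 5c 5c 5c 5c 33) = 91 ← matches
m2: inner = H(3a f4 36 36 36 36 6c 65) = d7; tag = H(50 9e 5c 5c 5c 5c d7) = 35
m3: inner = H(3a f4 36 36 36 36 9c 88) = 2a; tag = H(50 9e 5c 5c 5c 5c 2a) = 88

1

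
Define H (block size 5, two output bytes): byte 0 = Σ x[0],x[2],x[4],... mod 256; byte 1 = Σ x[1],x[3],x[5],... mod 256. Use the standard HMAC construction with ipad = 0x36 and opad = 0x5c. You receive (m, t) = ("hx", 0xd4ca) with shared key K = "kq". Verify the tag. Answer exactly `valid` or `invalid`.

valid

Key "kq" = 6b 71 is 2 bytes ≤ B = 5; zero-pad to 5 bytes: K' = 6b 71 00 00 00.
K' ⊕ ipad = 5d 47 36 36 36; K' ⊕ opad = 37 2d 5c 5c 5c.
Inner hash: even-index sum = 321 mod 256 = 65; odd-index sum = 229 mod 256 = 229 → 41 e5.
Outer hash (recomputed tag): even-index sum = 468 mod 256 = 212; odd-index sum = 202 mod 256 = 202 → d4 ca.
Recomputed tag = d4ca; claimed = d4ca → match.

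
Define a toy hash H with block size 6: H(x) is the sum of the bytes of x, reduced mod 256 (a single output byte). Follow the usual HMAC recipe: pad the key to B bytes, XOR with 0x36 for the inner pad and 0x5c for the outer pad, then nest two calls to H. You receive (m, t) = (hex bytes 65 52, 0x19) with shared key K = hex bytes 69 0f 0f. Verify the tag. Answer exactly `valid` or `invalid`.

valid

Key hex bytes 69 0f 0f is 3 bytes ≤ B = 6; zero-pad to 6 bytes: K' = 69 0f 0f 00 00 00.
K' ⊕ ipad = 5f 39 39 36 36 36; K' ⊕ opad = 35 53 53 5c 5c 5c.
Inner hash: sum = 95+57+57+54+54+54+101+82 = 554; mod 256 = 42 → 2a.
Outer hash (recomputed tag): sum = 53+83+83+92+92+92+42 = 537; mod 256 = 25 → 19.
Recomputed tag = 19; claimed = 19 → match.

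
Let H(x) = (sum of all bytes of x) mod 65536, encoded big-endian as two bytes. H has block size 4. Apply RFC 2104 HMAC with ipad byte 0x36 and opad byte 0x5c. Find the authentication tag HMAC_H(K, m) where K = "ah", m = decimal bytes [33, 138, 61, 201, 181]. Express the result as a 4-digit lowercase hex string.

01b3

Key "ah" = 61 68 is 2 bytes ≤ B = 4; zero-pad to 4 bytes: K' = 61 68 00 00.
K' ⊕ ipad = 57 5e 36 36.  K' ⊕ opad = 3d 34 5c 5c.
Inner input = (K'⊕ipad) ∥ m = 57 5e 36 36 ∥ 21 8a 3d c9 b5.
Inner hash: sum = 87+94+54+54+33+138+61+201+181 = 903 → 03 87.
Outer input = (K'⊕opad) ∥ inner = 3d 34 5c 5c ∥ 03 87.
Outer hash (tag): sum = 61+52+92+92+3+135 = 435 → 01 b3.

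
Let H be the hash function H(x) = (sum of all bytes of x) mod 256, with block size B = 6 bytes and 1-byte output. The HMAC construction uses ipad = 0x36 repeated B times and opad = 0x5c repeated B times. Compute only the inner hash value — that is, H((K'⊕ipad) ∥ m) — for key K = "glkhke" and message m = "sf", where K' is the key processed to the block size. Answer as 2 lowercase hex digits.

Key "glkhke" = 67 6c 6b 68 6b 65 is exactly B = 6 bytes: K' = 67 6c 6b 68 6b 65.
K' ⊕ ipad = 51 5a 5d 5e 5d 53.
Inner input = 51 5a 5d 5e 5d 53 ∥ 73 66.
Inner hash: sum = 81+90+93+94+93+83+115+102 = 751; mod 256 = 239 → ef.

ef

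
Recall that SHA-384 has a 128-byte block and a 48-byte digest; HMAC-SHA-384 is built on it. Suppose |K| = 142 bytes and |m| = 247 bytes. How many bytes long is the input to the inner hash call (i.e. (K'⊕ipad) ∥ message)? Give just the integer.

375

Key is 142 > 128 bytes, so it is hashed to 48 bytes then zero-padded to 128: |K'| = 128.
Inner input = (K'⊕ipad) ∥ m → 128 + 247 = 375 bytes.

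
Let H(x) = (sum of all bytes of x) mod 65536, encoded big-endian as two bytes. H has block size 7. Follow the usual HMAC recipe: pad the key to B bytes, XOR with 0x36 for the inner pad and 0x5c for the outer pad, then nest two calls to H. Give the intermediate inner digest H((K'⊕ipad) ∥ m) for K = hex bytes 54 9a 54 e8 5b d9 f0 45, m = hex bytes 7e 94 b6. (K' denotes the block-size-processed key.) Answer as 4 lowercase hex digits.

Key hex bytes 54 9a 54 e8 5b d9 f0 45 is 8 bytes > B = 7, so hash it first: H(key) = 04 93, then zero-pad to 7 bytes: K' = 04 93 00 00 00 00 00.
K' ⊕ ipad = 32 a5 36 36 36 36 36.
Inner input = 32 a5 36 36 36 36 36 ∥ 7e 94 b6.
Inner hash: sum = 50+165+54+54+54+54+54+126+148+182 = 941 → 03 ad.

03ad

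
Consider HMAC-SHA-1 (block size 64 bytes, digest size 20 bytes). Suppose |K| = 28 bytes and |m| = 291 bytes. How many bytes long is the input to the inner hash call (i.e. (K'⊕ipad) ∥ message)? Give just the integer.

355

Key is 28 ≤ 64 bytes, zero-padded: |K'| = 64.
Inner input = (K'⊕ipad) ∥ m → 64 + 291 = 355 bytes.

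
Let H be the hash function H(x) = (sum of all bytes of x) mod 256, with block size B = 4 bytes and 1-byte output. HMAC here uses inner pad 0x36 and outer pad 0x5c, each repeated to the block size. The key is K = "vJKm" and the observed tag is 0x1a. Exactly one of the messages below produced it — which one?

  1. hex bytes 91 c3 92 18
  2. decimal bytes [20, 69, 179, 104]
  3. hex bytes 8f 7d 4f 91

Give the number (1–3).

Key "vJKm" = 76 4a 4b 6d is exactly B = 4 bytes: K' = 76 4a 4b 6d.
K' ⊕ ipad = 40 7c 7d 5b; K' ⊕ opad = 2a 16 17 31.
m1: inner = H(40 7c 7d 5b 91 c3 92 18) = 92; tag = H(2a 16 17 31 92) = 1a ← matches
m2: inner = H(40 7c 7d 5b 14 45 b3 68) = 08; tag = H(2a 16 17 31 08) = 90
m3: inner = H(40 7c 7d 5b 8f 7d 4f 91) = 80; tag = H(2a 16 17 31 80) = 08

1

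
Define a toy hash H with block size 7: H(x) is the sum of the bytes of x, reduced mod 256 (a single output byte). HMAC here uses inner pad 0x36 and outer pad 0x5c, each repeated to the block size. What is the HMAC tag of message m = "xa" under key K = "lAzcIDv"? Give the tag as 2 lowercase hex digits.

85

Key "lAzcIDv" = 6c 41 7a 63 49 44 76 is exactly B = 7 bytes: K' = 6c 41 7a 63 49 44 76.
K' ⊕ ipad = 5a 77 4c 55 7f 72 40.  K' ⊕ opad = 30 1d 26 3f 15 18 2a.
Inner input = (K'⊕ipad) ∥ m = 5a 77 4c 55 7f 72 40 ∥ 78 61.
Inner hash: sum = 90+119+76+85+127+114+64+120+97 = 892; mod 256 = 124 → 7c.
Outer input = (K'⊕opad) ∥ inner = 30 1d 26 3f 15 18 2a ∥ 7c.
Outer hash (tag): sum = 48+29+38+63+21+24+42+124 = 389; mod 256 = 133 → 85.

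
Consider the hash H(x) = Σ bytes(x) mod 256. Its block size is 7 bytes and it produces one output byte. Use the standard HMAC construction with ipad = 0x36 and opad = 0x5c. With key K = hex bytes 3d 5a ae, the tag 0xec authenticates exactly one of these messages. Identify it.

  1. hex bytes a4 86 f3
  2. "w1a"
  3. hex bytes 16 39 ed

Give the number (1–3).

Key hex bytes 3d 5a ae is 3 bytes ≤ B = 7; zero-pad to 7 bytes: K' = 3d 5a ae 00 00 00 00.
K' ⊕ ipad = 0b 6c 98 36 36 36 36; K' ⊕ opad = 61 06 f2 5c 5c 5c 5c.
m1: inner = H(0b 6c 98 36 36 36 36 a4 86 f3) = 04; tag = H(61 06 f2 5c 5c 5c 5c 04) = cd
m2: inner = H(0b 6c 98 36 36 36 36 77 31 61) = f0; tag = H(61 06 f2 5c 5c 5c 5c f0) = b9
m3: inner = H(0b 6c 98 36 36 36 36 16 39 ed) = 23; tag = H(61 06 f2 5c 5c 5c 5c 23) = ec ← matches

3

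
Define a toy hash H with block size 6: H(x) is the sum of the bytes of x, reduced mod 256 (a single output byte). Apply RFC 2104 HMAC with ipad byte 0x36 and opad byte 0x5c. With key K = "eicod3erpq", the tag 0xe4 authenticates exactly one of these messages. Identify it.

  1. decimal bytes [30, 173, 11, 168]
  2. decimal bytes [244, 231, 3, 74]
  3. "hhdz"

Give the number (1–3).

Key "eicod3erpq" = 65 69 63 6f 64 33 65 72 70 71 is 10 bytes > B = 6, so hash it first: H(key) = ef, then zero-pad to 6 bytes: K' = ef 00 00 00 00 00.
K' ⊕ ipad = d9 36 36 36 36 36; K' ⊕ opad = b3 5c 5c 5c 5c 5c.
m1: inner = H(d9 36 36 36 36 36 1e ad 0b a8) = 65; tag = H(b3 5c 5c 5c 5c 5c 65) = e4 ← matches
m2: inner = H(d9 36 36 36 36 36 f4 e7 03 4a) = 0f; tag = H(b3 5c 5c 5c 5c 5c 0f) = 8e
m3: inner = H(d9 36 36 36 36 36 68 68 64 7a) = 95; tag = H(b3 5c 5c 5c 5c 5c 95) = 14

1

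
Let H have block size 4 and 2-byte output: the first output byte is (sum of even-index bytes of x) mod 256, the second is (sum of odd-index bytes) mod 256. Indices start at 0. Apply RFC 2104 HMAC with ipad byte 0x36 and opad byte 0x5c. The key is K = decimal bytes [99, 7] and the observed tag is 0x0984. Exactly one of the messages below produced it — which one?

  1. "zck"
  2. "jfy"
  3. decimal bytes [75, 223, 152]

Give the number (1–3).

Key decimal bytes [99, 7] = 63 07 is 2 bytes ≤ B = 4; zero-pad to 4 bytes: K' = 63 07 00 00.
K' ⊕ ipad = 55 31 36 36; K' ⊕ opad = 3f 5b 5c 5c.
m1: inner = H(55 31 36 36 7a 63 6b) = 70 ca; tag = H(3f 5b 5c 5c 70 ca) = 0b81
m2: inner = H(55 31 36 36 6a 66 79) = 6e cd; tag = H(3f 5b 5c 5c 6e cd) = 0984 ← matches
m3: inner = H(55 31 36 36 4b df 98) = 6e 46; tag = H(3f 5b 5c 5c 6e 46) = 09fd

2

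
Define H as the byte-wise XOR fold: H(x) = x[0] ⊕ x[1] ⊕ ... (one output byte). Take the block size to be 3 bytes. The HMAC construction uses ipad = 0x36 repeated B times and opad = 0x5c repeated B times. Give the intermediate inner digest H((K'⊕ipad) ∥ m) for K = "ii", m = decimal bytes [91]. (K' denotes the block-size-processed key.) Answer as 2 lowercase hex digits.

6d

Key "ii" = 69 69 is 2 bytes ≤ B = 3; zero-pad to 3 bytes: K' = 69 69 00.
K' ⊕ ipad = 5f 5f 36.
Inner input = 5f 5f 36 ∥ 5b.
Inner hash: XOR 5f⊕5f⊕36⊕5b = 6d.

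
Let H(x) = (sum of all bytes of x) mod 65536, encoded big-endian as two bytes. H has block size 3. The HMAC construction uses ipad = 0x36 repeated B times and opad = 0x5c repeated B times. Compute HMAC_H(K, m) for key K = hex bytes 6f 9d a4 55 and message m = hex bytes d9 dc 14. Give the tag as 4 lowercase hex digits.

Key hex bytes 6f 9d a4 55 is 4 bytes > B = 3, so hash it first: H(key) = 02 05, then zero-pad to 3 bytes: K' = 02 05 00.
K' ⊕ ipad = 34 33 36.  K' ⊕ opad = 5e 59 5c.
Inner input = (K'⊕ipad) ∥ m = 34 33 36 ∥ d9 dc 14.
Inner hash: sum = 52+51+54+217+220+20 = 614 → 02 66.
Outer input = (K'⊕opad) ∥ inner = 5e 59 5c ∥ 02 66.
Outer hash (tag): sum = 94+89+92+2+102 = 379 → 01 7b.

017b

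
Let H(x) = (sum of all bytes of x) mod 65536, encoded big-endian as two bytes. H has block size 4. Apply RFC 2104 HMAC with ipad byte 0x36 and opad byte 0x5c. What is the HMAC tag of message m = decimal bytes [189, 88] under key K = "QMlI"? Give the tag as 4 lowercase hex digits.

0135

Key "QMlI" = 51 4d 6c 49 is exactly B = 4 bytes: K' = 51 4d 6c 49.
K' ⊕ ipad = 67 7b 5a 7f.  K' ⊕ opad = 0d 11 30 15.
Inner input = (K'⊕ipad) ∥ m = 67 7b 5a 7f ∥ bd 58.
Inner hash: sum = 103+123+90+127+189+88 = 720 → 02 d0.
Outer input = (K'⊕opad) ∥ inner = 0d 11 30 15 ∥ 02 d0.
Outer hash (tag): sum = 13+17+48+21+2+208 = 309 → 01 35.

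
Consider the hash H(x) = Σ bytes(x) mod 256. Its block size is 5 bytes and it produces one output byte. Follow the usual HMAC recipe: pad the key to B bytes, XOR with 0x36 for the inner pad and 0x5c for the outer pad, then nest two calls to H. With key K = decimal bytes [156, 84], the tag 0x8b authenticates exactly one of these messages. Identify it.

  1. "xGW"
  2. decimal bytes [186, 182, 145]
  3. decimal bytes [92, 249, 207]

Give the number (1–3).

2

Key decimal bytes [156, 84] = 9c 54 is 2 bytes ≤ B = 5; zero-pad to 5 bytes: K' = 9c 54 00 00 00.
K' ⊕ ipad = aa 62 36 36 36; K' ⊕ opad = c0 08 5c 5c 5c.
m1: inner = H(aa 62 36 36 36 78 47 57) = c4; tag = H(c0 08 5c 5c 5c c4) = a0
m2: inner = H(aa 62 36 36 36 ba b6 91) = af; tag = H(c0 08 5c 5c 5c af) = 8b ← matches
m3: inner = H(aa 62 36 36 36 5c f9 cf) = d2; tag = H(c0 08 5c 5c 5c d2) = ae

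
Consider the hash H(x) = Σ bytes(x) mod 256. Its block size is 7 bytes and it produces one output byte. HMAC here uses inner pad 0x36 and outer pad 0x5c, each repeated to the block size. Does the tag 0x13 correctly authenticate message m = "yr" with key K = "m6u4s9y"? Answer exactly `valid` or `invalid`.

valid

Key "m6u4s9y" = 6d 36 75 34 73 39 79 is exactly B = 7 bytes: K' = 6d 36 75 34 73 39 79.
K' ⊕ ipad = 5b 00 43 02 45 0f 4f; K' ⊕ opad = 31 6a 29 68 2f 65 25.
Inner hash: sum = 91+0+67+2+69+15+79+121+114 = 558; mod 256 = 46 → 2e.
Outer hash (recomputed tag): sum = 49+106+41+104+47+101+37+46 = 531; mod 256 = 19 → 13.
Recomputed tag = 13; claimed = 13 → match.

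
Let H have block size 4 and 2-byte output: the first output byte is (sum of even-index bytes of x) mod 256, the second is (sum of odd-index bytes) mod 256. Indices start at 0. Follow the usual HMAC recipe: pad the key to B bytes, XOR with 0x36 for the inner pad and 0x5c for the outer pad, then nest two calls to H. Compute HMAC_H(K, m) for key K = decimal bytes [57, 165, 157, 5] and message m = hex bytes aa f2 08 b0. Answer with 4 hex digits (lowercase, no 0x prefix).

Key decimal bytes [57, 165, 157, 5] = 39 a5 9d 05 is exactly B = 4 bytes: K' = 39 a5 9d 05.
K' ⊕ ipad = 0f 93 ab 33.  K' ⊕ opad = 65 f9 c1 59.
Inner input = (K'⊕ipad) ∥ m = 0f 93 ab 33 ∥ aa f2 08 b0.
Inner hash: even-index sum = 364 mod 256 = 108; odd-index sum = 616 mod 256 = 104 → 6c 68.
Outer input = (K'⊕opad) ∥ inner = 65 f9 c1 59 ∥ 6c 68.
Outer hash (tag): even-index sum = 402 mod 256 = 146; odd-index sum = 442 mod 256 = 186 → 92 ba.

92ba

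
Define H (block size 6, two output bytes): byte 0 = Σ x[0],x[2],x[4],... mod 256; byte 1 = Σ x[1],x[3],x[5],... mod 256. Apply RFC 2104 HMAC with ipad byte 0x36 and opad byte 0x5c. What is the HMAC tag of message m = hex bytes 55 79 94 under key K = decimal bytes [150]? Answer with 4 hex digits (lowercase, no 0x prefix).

Key decimal bytes [150] = 96 is 1 byte ≤ B = 6; zero-pad to 6 bytes: K' = 96 00 00 00 00 00.
K' ⊕ ipad = a0 36 36 36 36 36.  K' ⊕ opad = ca 5c 5c 5c 5c 5c.
Inner input = (K'⊕ipad) ∥ m = a0 36 36 36 36 36 ∥ 55 79 94.
Inner hash: even-index sum = 501 mod 256 = 245; odd-index sum = 283 mod 256 = 27 → f5 1b.
Outer input = (K'⊕opad) ∥ inner = ca 5c 5c 5c 5c 5c ∥ f5 1b.
Outer hash (tag): even-index sum = 631 mod 256 = 119; odd-index sum = 303 mod 256 = 47 → 77 2f.

772f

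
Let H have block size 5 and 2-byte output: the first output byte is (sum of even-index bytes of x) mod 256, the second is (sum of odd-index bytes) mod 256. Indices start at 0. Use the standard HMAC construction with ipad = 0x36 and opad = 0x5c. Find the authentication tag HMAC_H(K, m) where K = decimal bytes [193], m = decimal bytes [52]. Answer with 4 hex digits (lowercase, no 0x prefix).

Key decimal bytes [193] = c1 is 1 byte ≤ B = 5; zero-pad to 5 bytes: K' = c1 00 00 00 00.
K' ⊕ ipad = f7 36 36 36 36.  K' ⊕ opad = 9d 5c 5c 5c 5c.
Inner input = (K'⊕ipad) ∥ m = f7 36 36 36 36 ∥ 34.
Inner hash: even-index sum = 355 mod 256 = 99; odd-index sum = 160 mod 256 = 160 → 63 a0.
Outer input = (K'⊕opad) ∥ inner = 9d 5c 5c 5c 5c ∥ 63 a0.
Outer hash (tag): even-index sum = 501 mod 256 = 245; odd-index sum = 283 mod 256 = 27 → f5 1b.

f51b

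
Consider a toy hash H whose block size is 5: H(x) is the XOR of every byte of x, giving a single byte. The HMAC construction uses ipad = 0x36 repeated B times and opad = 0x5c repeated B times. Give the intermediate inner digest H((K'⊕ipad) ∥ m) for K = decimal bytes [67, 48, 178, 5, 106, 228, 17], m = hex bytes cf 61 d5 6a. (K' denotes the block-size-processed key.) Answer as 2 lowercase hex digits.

Key decimal bytes [67, 48, 178, 5, 106, 228, 17] = 43 30 b2 05 6a e4 11 is 7 bytes > B = 5, so hash it first: H(key) = 5b, then zero-pad to 5 bytes: K' = 5b 00 00 00 00.
K' ⊕ ipad = 6d 36 36 36 36.
Inner input = 6d 36 36 36 36 ∥ cf 61 d5 6a.
Inner hash: XOR 6d⊕36⊕36⊕36⊕36⊕cf⊕61⊕d5⊕6a = 7c.

7c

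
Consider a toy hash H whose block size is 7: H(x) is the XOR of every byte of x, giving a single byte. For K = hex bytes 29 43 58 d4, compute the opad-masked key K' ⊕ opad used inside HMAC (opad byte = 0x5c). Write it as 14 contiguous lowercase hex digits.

751f04885c5c5c

Key hex bytes 29 43 58 d4 is 4 bytes ≤ B = 7; zero-pad to 7 bytes: K' = 29 43 58 d4 00 00 00.
XOR each byte with 0x5c: 29⊕5c=75, 43⊕5c=1f, 58⊕5c=04, d4⊕5c=88, 00⊕5c=5c, 00⊕5c=5c, 00⊕5c=5c.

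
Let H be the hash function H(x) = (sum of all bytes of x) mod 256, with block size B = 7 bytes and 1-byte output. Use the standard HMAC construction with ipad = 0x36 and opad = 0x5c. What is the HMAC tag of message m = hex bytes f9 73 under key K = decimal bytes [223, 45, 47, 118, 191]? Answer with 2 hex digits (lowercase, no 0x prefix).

ea

Key decimal bytes [223, 45, 47, 118, 191] = df 2d 2f 76 bf is 5 bytes ≤ B = 7; zero-pad to 7 bytes: K' = df 2d 2f 76 bf 00 00.
K' ⊕ ipad = e9 1b 19 40 89 36 36.  K' ⊕ opad = 83 71 73 2a e3 5c 5c.
Inner input = (K'⊕ipad) ∥ m = e9 1b 19 40 89 36 36 ∥ f9 73.
Inner hash: sum = 233+27+25+64+137+54+54+249+115 = 958; mod 256 = 190 → be.
Outer input = (K'⊕opad) ∥ inner = 83 71 73 2a e3 5c 5c ∥ be.
Outer hash (tag): sum = 131+113+115+42+227+92+92+190 = 1002; mod 256 = 234 → ea.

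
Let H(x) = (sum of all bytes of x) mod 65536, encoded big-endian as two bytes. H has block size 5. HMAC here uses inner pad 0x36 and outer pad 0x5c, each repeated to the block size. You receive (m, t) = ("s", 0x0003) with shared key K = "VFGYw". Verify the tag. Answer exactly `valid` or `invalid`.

invalid

Key "VFGYw" = 56 46 47 59 77 is exactly B = 5 bytes: K' = 56 46 47 59 77.
K' ⊕ ipad = 60 70 71 6f 41; K' ⊕ opad = 0a 1a 1b 05 2b.
Inner hash: sum = 96+112+113+111+65+115 = 612 → 02 64.
Outer hash (recomputed tag): sum = 10+26+27+5+43+2+100 = 213 → 00 d5.
Recomputed tag = 00d5; claimed = 0003 → mismatch.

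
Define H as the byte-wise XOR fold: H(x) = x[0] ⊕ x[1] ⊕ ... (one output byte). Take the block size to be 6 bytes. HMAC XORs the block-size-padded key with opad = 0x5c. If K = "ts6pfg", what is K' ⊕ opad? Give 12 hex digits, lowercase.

Key "ts6pfg" = 74 73 36 70 66 67 is exactly B = 6 bytes: K' = 74 73 36 70 66 67.
XOR each byte with 0x5c: 74⊕5c=28, 73⊕5c=2f, 36⊕5c=6a, 70⊕5c=2c, 66⊕5c=3a, 67⊕5c=3b.

282f6a2c3a3b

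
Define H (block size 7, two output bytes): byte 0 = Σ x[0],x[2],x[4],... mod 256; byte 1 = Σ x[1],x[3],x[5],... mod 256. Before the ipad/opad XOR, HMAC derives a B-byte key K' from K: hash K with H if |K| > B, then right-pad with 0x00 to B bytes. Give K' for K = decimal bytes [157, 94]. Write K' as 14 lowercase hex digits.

9d5e0000000000

Key decimal bytes [157, 94] = 9d 5e is 2 bytes ≤ B = 7; zero-pad to 7 bytes: K' = 9d 5e 00 00 00 00 00.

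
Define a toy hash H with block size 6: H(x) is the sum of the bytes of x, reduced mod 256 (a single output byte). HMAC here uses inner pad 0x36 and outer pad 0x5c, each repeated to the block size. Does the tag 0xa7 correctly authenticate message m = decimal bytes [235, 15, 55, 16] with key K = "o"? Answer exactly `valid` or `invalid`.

valid

Key "o" = 6f is 1 byte ≤ B = 6; zero-pad to 6 bytes: K' = 6f 00 00 00 00 00.
K' ⊕ ipad = 59 36 36 36 36 36; K' ⊕ opad = 33 5c 5c 5c 5c 5c.
Inner hash: sum = 89+54+54+54+54+54+235+15+55+16 = 680; mod 256 = 168 → a8.
Outer hash (recomputed tag): sum = 51+92+92+92+92+92+168 = 679; mod 256 = 167 → a7.
Recomputed tag = a7; claimed = a7 → match.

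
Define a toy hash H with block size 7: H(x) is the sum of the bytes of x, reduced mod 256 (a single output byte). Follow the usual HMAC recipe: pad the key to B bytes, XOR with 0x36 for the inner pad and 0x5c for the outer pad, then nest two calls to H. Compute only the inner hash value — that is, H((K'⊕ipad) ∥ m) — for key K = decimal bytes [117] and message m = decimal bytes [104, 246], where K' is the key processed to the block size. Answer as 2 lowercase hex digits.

Key decimal bytes [117] = 75 is 1 byte ≤ B = 7; zero-pad to 7 bytes: K' = 75 00 00 00 00 00 00.
K' ⊕ ipad = 43 36 36 36 36 36 36.
Inner input = 43 36 36 36 36 36 36 ∥ 68 f6.
Inner hash: sum = 67+54+54+54+54+54+54+104+246 = 741; mod 256 = 229 → e5.

e5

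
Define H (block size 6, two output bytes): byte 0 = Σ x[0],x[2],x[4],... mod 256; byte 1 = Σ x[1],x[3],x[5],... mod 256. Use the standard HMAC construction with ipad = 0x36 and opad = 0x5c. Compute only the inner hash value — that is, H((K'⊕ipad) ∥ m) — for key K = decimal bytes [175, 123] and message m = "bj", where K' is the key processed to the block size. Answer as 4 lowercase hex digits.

6723

Key decimal bytes [175, 123] = af 7b is 2 bytes ≤ B = 6; zero-pad to 6 bytes: K' = af 7b 00 00 00 00.
K' ⊕ ipad = 99 4d 36 36 36 36.
Inner input = 99 4d 36 36 36 36 ∥ 62 6a.
Inner hash: even-index sum = 359 mod 256 = 103; odd-index sum = 291 mod 256 = 35 → 67 23.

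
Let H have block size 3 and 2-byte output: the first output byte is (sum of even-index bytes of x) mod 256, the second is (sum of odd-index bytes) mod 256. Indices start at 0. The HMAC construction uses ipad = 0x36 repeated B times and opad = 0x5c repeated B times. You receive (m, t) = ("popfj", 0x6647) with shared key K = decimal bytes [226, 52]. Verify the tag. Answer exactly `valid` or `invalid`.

valid

Key decimal bytes [226, 52] = e2 34 is 2 bytes ≤ B = 3; zero-pad to 3 bytes: K' = e2 34 00.
K' ⊕ ipad = d4 02 36; K' ⊕ opad = be 68 5c.
Inner hash: even-index sum = 479 mod 256 = 223; odd-index sum = 332 mod 256 = 76 → df 4c.
Outer hash (recomputed tag): even-index sum = 358 mod 256 = 102; odd-index sum = 327 mod 256 = 71 → 66 47.
Recomputed tag = 6647; claimed = 6647 → match.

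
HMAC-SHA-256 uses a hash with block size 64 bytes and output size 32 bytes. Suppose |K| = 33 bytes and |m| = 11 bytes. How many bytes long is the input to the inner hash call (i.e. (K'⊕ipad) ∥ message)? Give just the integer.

Key is 33 ≤ 64 bytes, zero-padded: |K'| = 64.
Inner input = (K'⊕ipad) ∥ m → 64 + 11 = 75 bytes.

75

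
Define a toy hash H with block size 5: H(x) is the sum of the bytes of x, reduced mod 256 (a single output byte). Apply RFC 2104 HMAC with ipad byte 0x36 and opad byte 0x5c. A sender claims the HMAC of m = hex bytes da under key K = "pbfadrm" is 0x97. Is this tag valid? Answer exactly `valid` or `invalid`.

invalid

Key "pbfadrm" = 70 62 66 61 64 72 6d is 7 bytes > B = 5, so hash it first: H(key) = dc, then zero-pad to 5 bytes: K' = dc 00 00 00 00.
K' ⊕ ipad = ea 36 36 36 36; K' ⊕ opad = 80 5c 5c 5c 5c.
Inner hash: sum = 234+54+54+54+54+218 = 668; mod 256 = 156 → 9c.
Outer hash (recomputed tag): sum = 128+92+92+92+92+156 = 652; mod 256 = 140 → 8c.
Recomputed tag = 8c; claimed = 97 → mismatch.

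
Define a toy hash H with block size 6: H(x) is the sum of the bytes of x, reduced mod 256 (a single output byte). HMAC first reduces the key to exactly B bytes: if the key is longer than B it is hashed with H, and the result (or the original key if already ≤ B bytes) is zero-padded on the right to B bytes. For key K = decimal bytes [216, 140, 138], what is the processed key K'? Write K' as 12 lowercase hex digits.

d88c8a000000

Key decimal bytes [216, 140, 138] = d8 8c 8a is 3 bytes ≤ B = 6; zero-pad to 6 bytes: K' = d8 8c 8a 00 00 00.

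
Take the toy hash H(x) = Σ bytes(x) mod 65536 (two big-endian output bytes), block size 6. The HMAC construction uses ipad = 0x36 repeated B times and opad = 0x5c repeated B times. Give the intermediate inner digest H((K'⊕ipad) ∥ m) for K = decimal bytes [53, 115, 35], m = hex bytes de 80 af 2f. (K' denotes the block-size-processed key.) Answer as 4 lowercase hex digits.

033b

Key decimal bytes [53, 115, 35] = 35 73 23 is 3 bytes ≤ B = 6; zero-pad to 6 bytes: K' = 35 73 23 00 00 00.
K' ⊕ ipad = 03 45 15 36 36 36.
Inner input = 03 45 15 36 36 36 ∥ de 80 af 2f.
Inner hash: sum = 3+69+21+54+54+54+222+128+175+47 = 827 → 03 3b.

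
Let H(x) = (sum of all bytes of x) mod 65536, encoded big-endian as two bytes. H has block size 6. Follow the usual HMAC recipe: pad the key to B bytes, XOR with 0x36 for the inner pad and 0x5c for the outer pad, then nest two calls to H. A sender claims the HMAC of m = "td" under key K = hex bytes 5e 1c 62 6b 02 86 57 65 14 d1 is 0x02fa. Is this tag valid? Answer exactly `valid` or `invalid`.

Key hex bytes 5e 1c 62 6b 02 86 57 65 14 d1 is 10 bytes > B = 6, so hash it first: H(key) = 03 70, then zero-pad to 6 bytes: K' = 03 70 00 00 00 00.
K' ⊕ ipad = 35 46 36 36 36 36; K' ⊕ opad = 5f 2c 5c 5c 5c 5c.
Inner hash: sum = 53+70+54+54+54+54+116+100 = 555 → 02 2b.
Outer hash (recomputed tag): sum = 95+44+92+92+92+92+2+43 = 552 → 02 28.
Recomputed tag = 0228; claimed = 02fa → mismatch.

invalid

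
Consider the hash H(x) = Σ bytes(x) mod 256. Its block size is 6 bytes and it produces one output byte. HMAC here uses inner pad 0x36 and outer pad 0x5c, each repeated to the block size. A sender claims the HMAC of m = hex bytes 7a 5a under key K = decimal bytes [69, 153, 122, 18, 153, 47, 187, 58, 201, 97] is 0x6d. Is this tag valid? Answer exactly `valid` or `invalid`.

invalid

Key decimal bytes [69, 153, 122, 18, 153, 47, 187, 58, 201, 97] = 45 99 7a 12 99 2f bb 3a c9 61 is 10 bytes > B = 6, so hash it first: H(key) = 51, then zero-pad to 6 bytes: K' = 51 00 00 00 00 00.
K' ⊕ ipad = 67 36 36 36 36 36; K' ⊕ opad = 0d 5c 5c 5c 5c 5c.
Inner hash: sum = 103+54+54+54+54+54+122+90 = 585; mod 256 = 73 → 49.
Outer hash (recomputed tag): sum = 13+92+92+92+92+92+73 = 546; mod 256 = 34 → 22.
Recomputed tag = 22; claimed = 6d → mismatch.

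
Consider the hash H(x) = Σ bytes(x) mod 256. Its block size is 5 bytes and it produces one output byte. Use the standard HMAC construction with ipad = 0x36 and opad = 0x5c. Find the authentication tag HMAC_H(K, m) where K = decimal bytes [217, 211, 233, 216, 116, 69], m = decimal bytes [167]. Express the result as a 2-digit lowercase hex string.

Key decimal bytes [217, 211, 233, 216, 116, 69] = d9 d3 e9 d8 74 45 is 6 bytes > B = 5, so hash it first: H(key) = 26, then zero-pad to 5 bytes: K' = 26 00 00 00 00.
K' ⊕ ipad = 10 36 36 36 36.  K' ⊕ opad = 7a 5c 5c 5c 5c.
Inner input = (K'⊕ipad) ∥ m = 10 36 36 36 36 ∥ a7.
Inner hash: sum = 16+54+54+54+54+167 = 399; mod 256 = 143 → 8f.
Outer input = (K'⊕opad) ∥ inner = 7a 5c 5c 5c 5c ∥ 8f.
Outer hash (tag): sum = 122+92+92+92+92+143 = 633; mod 256 = 121 → 79.

79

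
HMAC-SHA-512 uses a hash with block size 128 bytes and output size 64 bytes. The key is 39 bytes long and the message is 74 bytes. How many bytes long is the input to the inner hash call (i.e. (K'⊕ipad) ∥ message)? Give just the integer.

Key is 39 ≤ 128 bytes, zero-padded: |K'| = 128.
Inner input = (K'⊕ipad) ∥ m → 128 + 74 = 202 bytes.

202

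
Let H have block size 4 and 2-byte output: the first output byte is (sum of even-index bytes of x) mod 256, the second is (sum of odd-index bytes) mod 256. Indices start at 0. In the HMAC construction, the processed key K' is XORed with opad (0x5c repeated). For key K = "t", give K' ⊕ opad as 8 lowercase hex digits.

Key "t" = 74 is 1 byte ≤ B = 4; zero-pad to 4 bytes: K' = 74 00 00 00.
XOR each byte with 0x5c: 74⊕5c=28, 00⊕5c=5c, 00⊕5c=5c, 00⊕5c=5c.

285c5c5c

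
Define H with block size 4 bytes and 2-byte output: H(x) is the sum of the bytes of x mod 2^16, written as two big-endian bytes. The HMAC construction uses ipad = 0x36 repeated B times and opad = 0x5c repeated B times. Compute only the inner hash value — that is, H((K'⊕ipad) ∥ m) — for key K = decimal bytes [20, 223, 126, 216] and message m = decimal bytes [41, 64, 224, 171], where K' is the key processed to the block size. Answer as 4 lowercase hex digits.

Key decimal bytes [20, 223, 126, 216] = 14 df 7e d8 is exactly B = 4 bytes: K' = 14 df 7e d8.
K' ⊕ ipad = 22 e9 48 ee.
Inner input = 22 e9 48 ee ∥ 29 40 e0 ab.
Inner hash: sum = 34+233+72+238+41+64+224+171 = 1077 → 04 35.

0435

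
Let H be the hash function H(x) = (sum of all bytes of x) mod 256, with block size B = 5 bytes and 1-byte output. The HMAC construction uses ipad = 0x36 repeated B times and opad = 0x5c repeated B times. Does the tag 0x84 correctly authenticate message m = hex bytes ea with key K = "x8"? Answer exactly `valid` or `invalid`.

valid

Key "x8" = 78 38 is 2 bytes ≤ B = 5; zero-pad to 5 bytes: K' = 78 38 00 00 00.
K' ⊕ ipad = 4e 0e 36 36 36; K' ⊕ opad = 24 64 5c 5c 5c.
Inner hash: sum = 78+14+54+54+54+234 = 488; mod 256 = 232 → e8.
Outer hash (recomputed tag): sum = 36+100+92+92+92+232 = 644; mod 256 = 132 → 84.
Recomputed tag = 84; claimed = 84 → match.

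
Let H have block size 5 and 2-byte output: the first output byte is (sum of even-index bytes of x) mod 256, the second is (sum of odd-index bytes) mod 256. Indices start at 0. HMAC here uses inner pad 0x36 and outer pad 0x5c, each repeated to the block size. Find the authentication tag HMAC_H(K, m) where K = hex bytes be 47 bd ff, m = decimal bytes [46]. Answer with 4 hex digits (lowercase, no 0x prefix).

Key hex bytes be 47 bd ff is 4 bytes ≤ B = 5; zero-pad to 5 bytes: K' = be 47 bd ff 00.
K' ⊕ ipad = 88 71 8b c9 36.  K' ⊕ opad = e2 1b e1 a3 5c.
Inner input = (K'⊕ipad) ∥ m = 88 71 8b c9 36 ∥ 2e.
Inner hash: even-index sum = 329 mod 256 = 73; odd-index sum = 360 mod 256 = 104 → 49 68.
Outer input = (K'⊕opad) ∥ inner = e2 1b e1 a3 5c ∥ 49 68.
Outer hash (tag): even-index sum = 647 mod 256 = 135; odd-index sum = 263 mod 256 = 7 → 87 07.

8707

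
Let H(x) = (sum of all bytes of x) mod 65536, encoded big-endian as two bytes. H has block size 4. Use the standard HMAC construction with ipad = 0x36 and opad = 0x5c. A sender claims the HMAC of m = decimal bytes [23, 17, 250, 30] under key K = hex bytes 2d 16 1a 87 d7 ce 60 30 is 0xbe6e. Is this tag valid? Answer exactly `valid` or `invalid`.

invalid

Key hex bytes 2d 16 1a 87 d7 ce 60 30 is 8 bytes > B = 4, so hash it first: H(key) = 03 19, then zero-pad to 4 bytes: K' = 03 19 00 00.
K' ⊕ ipad = 35 2f 36 36; K' ⊕ opad = 5f 45 5c 5c.
Inner hash: sum = 53+47+54+54+23+17+250+30 = 528 → 02 10.
Outer hash (recomputed tag): sum = 95+69+92+92+2+16 = 366 → 01 6e.
Recomputed tag = 016e; claimed = be6e → mismatch.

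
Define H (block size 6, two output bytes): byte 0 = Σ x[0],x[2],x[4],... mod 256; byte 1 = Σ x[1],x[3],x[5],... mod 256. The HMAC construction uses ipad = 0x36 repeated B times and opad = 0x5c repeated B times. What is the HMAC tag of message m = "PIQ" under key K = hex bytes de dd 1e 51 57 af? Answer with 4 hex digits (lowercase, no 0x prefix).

Key hex bytes de dd 1e 51 57 af is exactly B = 6 bytes: K' = de dd 1e 51 57 af.
K' ⊕ ipad = e8 eb 28 67 61 99.  K' ⊕ opad = 82 81 42 0d 0b f3.
Inner input = (K'⊕ipad) ∥ m = e8 eb 28 67 61 99 ∥ 50 49 51.
Inner hash: even-index sum = 530 mod 256 = 18; odd-index sum = 564 mod 256 = 52 → 12 34.
Outer input = (K'⊕opad) ∥ inner = 82 81 42 0d 0b f3 ∥ 12 34.
Outer hash (tag): even-index sum = 225 mod 256 = 225; odd-index sum = 437 mod 256 = 181 → e1 b5.

e1b5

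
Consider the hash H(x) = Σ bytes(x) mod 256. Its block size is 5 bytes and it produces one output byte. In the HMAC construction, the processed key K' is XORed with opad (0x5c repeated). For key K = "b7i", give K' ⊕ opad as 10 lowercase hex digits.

3e6b355c5c

Key "b7i" = 62 37 69 is 3 bytes ≤ B = 5; zero-pad to 5 bytes: K' = 62 37 69 00 00.
XOR each byte with 0x5c: 62⊕5c=3e, 37⊕5c=6b, 69⊕5c=35, 00⊕5c=5c, 00⊕5c=5c.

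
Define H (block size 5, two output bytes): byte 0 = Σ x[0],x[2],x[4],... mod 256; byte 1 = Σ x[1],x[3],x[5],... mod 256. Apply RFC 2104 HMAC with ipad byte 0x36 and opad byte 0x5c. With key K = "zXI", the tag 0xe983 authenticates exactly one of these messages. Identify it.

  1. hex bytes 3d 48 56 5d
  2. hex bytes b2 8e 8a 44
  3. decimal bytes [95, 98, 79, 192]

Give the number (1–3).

3

Key "zXI" = 7a 58 49 is 3 bytes ≤ B = 5; zero-pad to 5 bytes: K' = 7a 58 49 00 00.
K' ⊕ ipad = 4c 6e 7f 36 36; K' ⊕ opad = 26 04 15 5c 5c.
m1: inner = H(4c 6e 7f 36 36 3d 48 56 5d) = a6 37; tag = H(26 04 15 5c 5c a6 37) = ce06
m2: inner = H(4c 6e 7f 36 36 b2 8e 8a 44) = d3 e0; tag = H(26 04 15 5c 5c d3 e0) = 7733
m3: inner = H(4c 6e 7f 36 36 5f 62 4f c0) = 23 52; tag = H(26 04 15 5c 5c 23 52) = e983 ← matches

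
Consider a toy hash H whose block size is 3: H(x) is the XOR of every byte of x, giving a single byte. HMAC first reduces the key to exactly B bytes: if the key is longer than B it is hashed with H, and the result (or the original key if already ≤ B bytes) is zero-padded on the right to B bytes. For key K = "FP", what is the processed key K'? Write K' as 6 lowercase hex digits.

465000

Key "FP" = 46 50 is 2 bytes ≤ B = 3; zero-pad to 3 bytes: K' = 46 50 00.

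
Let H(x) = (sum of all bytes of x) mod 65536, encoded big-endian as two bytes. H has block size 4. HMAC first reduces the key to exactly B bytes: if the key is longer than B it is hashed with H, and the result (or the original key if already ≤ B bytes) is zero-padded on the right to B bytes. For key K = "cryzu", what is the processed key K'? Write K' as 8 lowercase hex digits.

|K| = 5 > B = 4, so first hash the key.
H(K): sum = 99+114+121+122+117 = 573 → 02 3d.
Zero-pad H(K) = 02 3d to 4 bytes: K' = 02 3d 00 00.

023d0000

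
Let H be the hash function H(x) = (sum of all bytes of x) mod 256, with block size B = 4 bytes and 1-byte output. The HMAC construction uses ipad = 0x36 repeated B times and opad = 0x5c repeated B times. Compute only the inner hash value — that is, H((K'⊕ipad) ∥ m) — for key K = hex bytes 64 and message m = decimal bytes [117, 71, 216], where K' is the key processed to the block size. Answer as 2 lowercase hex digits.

Key hex bytes 64 is 1 byte ≤ B = 4; zero-pad to 4 bytes: K' = 64 00 00 00.
K' ⊕ ipad = 52 36 36 36.
Inner input = 52 36 36 36 ∥ 75 47 d8.
Inner hash: sum = 82+54+54+54+117+71+216 = 648; mod 256 = 136 → 88.

88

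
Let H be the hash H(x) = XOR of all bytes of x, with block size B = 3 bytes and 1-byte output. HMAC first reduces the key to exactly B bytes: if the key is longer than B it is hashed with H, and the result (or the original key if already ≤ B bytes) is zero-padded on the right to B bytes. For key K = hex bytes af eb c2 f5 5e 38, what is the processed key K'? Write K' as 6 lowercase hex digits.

|K| = 6 > B = 3, so first hash the key.
H(K): XOR af⊕eb⊕c2⊕f5⊕5e⊕38 = 15.
Zero-pad H(K) = 15 to 3 bytes: K' = 15 00 00.

150000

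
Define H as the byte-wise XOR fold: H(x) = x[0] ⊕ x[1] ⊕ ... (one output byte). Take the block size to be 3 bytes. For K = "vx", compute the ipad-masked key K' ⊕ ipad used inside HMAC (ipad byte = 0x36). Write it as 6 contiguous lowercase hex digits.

404e36

Key "vx" = 76 78 is 2 bytes ≤ B = 3; zero-pad to 3 bytes: K' = 76 78 00.
XOR each byte with 0x36: 76⊕36=40, 78⊕36=4e, 00⊕36=36.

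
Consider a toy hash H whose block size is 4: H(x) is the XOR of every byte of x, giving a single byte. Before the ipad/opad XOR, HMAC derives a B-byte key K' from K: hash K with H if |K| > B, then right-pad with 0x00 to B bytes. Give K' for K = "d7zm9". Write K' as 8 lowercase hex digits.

|K| = 5 > B = 4, so first hash the key.
H(K): XOR 64⊕37⊕7a⊕6d⊕39 = 7d.
Zero-pad H(K) = 7d to 4 bytes: K' = 7d 00 00 00.

7d000000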